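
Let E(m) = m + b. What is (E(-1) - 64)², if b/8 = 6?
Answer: 289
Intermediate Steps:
b = 48 (b = 8*6 = 48)
E(m) = 48 + m (E(m) = m + 48 = 48 + m)
(E(-1) - 64)² = ((48 - 1) - 64)² = (47 - 64)² = (-17)² = 289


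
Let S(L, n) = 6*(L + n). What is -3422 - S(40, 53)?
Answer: -3980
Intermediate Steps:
S(L, n) = 6*L + 6*n
-3422 - S(40, 53) = -3422 - (6*40 + 6*53) = -3422 - (240 + 318) = -3422 - 1*558 = -3422 - 558 = -3980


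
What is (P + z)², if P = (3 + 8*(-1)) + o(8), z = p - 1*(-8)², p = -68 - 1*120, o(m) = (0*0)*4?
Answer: 66049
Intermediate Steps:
o(m) = 0 (o(m) = 0*4 = 0)
p = -188 (p = -68 - 120 = -188)
z = -252 (z = -188 - 1*(-8)² = -188 - 1*64 = -188 - 64 = -252)
P = -5 (P = (3 + 8*(-1)) + 0 = (3 - 8) + 0 = -5 + 0 = -5)
(P + z)² = (-5 - 252)² = (-257)² = 66049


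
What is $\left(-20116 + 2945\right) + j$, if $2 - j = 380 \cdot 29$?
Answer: $-28189$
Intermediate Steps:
$j = -11018$ ($j = 2 - 380 \cdot 29 = 2 - 11020 = -11018$)
$\left(-20116 + 2945\right) + j = \left(-20116 + 2945\right) - 11018 = -17171 - 11018 = -28189$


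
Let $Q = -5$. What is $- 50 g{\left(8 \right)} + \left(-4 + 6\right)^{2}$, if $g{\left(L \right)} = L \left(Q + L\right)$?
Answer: $-1196$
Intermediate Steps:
$g{\left(L \right)} = L \left(-5 + L\right)$
$- 50 g{\left(8 \right)} + \left(-4 + 6\right)^{2} = - 50 \cdot 8 \left(-5 + 8\right) + \left(-4 + 6\right)^{2} = - 50 \cdot 8 \cdot 3 + 2^{2} = \left(-50\right) 24 + 4 = -1200 + 4 = -1196$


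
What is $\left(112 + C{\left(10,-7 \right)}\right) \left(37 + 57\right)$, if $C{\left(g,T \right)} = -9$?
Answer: $9682$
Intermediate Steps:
$\left(112 + C{\left(10,-7 \right)}\right) \left(37 + 57\right) = \left(112 - 9\right) \left(37 + 57\right) = 103 \cdot 94 = 9682$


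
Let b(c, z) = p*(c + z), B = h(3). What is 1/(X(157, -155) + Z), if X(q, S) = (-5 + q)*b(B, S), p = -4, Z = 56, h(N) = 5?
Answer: 1/91256 ≈ 1.0958e-5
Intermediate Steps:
B = 5
b(c, z) = -4*c - 4*z (b(c, z) = -4*(c + z) = -4*c - 4*z)
X(q, S) = (-20 - 4*S)*(-5 + q) (X(q, S) = (-5 + q)*(-4*5 - 4*S) = (-5 + q)*(-20 - 4*S) = (-20 - 4*S)*(-5 + q))
1/(X(157, -155) + Z) = 1/(4*(-5 + 157)*(-5 - 1*(-155)) + 56) = 1/(4*152*(-5 + 155) + 56) = 1/(4*152*150 + 56) = 1/(91200 + 56) = 1/91256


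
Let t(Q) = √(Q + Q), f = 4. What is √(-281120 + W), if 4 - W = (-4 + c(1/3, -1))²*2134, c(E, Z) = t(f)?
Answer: 2*√(-83083 + 8536*√2) ≈ 532.96*I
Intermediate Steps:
t(Q) = √2*√Q (t(Q) = √(2*Q) = √2*√Q)
c(E, Z) = 2*√2 (c(E, Z) = √2*√4 = √2*2 = 2*√2)
W = 4 - 2134*(-4 + 2*√2)² (W = 4 - (-4 + 2*√2)²*2134 = 4 - 2134*(-4 + 2*√2)² ≈ -2925.1)
√(-281120 + W) = √(-281120 + (-51212 + 34144*√2)) = √(-332332 + 34144*√2)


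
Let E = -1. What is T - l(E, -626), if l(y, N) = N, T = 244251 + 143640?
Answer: 388517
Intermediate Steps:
T = 387891
T - l(E, -626) = 387891 - 1*(-626) = 387891 + 626 = 388517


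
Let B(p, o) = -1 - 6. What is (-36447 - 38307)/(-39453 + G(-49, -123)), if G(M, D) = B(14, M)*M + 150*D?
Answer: 37377/28780 ≈ 1.2987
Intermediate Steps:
B(p, o) = -7
G(M, D) = -7*M + 150*D
(-36447 - 38307)/(-39453 + G(-49, -123)) = (-36447 - 38307)/(-39453 + (-7*(-49) + 150*(-123))) = -74754/(-39453 + (343 - 18450)) = -74754/(-39453 - 18107) = -74754/(-57560) = -74754*(-1/57560) = 37377/28780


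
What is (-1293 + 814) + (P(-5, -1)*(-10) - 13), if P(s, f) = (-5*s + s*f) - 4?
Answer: -752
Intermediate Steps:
P(s, f) = -4 - 5*s + f*s (P(s, f) = (-5*s + f*s) - 4 = -4 - 5*s + f*s)
(-1293 + 814) + (P(-5, -1)*(-10) - 13) = (-1293 + 814) + ((-4 - 5*(-5) - 1*(-5))*(-10) - 13) = -479 + ((-4 + 25 + 5)*(-10) - 13) = -479 + (26*(-10) - 13) = -479 + (-260 - 13) = -479 - 273 = -752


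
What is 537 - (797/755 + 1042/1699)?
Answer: 686693252/1282745 ≈ 535.33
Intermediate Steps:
537 - (797/755 + 1042/1699) = 537 - 1*2140813/1282745 = 537 - 2140813/1282745 = 686693252/1282745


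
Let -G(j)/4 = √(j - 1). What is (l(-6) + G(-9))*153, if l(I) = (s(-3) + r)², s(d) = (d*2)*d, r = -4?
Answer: 29988 - 612*I*√10 ≈ 29988.0 - 1935.3*I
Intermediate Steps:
s(d) = 2*d² (s(d) = (2*d)*d = 2*d²)
l(I) = 196 (l(I) = (2*(-3)² - 4)² = (2*9 - 4)² = (18 - 4)² = 14² = 196)
G(j) = -4*√(-1 + j) (G(j) = -4*√(j - 1) = -4*√(-1 + j))
(l(-6) + G(-9))*153 = (196 - 4*√(-1 - 9))*153 = (196 - 4*I*√10)*153 = 29988 - 612*I*√10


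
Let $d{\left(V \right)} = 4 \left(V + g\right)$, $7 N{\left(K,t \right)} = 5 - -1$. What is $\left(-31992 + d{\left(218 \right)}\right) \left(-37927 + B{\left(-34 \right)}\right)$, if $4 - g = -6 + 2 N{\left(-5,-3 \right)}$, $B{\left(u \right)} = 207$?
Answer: $\frac{8208173760}{7} \approx 1.1726 \cdot 10^{9}$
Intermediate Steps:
$N{\left(K,t \right)} = \frac{6}{7}$ ($N{\left(K,t \right)} = \frac{5 - -1}{7} = \frac{5 + 1}{7} = \frac{1}{7} \cdot 6 = \frac{6}{7}$)
$g = \frac{58}{7}$ ($g = 4 - \left(-6 + 2 \cdot \frac{6}{7}\right) = 4 - \left(-6 + \frac{12}{7}\right) = 4 - - \frac{30}{7} = 4 + \frac{30}{7} = \frac{58}{7} \approx 8.2857$)
$d{\left(V \right)} = \frac{232}{7} + 4 V$ ($d{\left(V \right)} = 4 \left(V + \frac{58}{7}\right) = 4 \left(\frac{58}{7} + V\right) = \frac{232}{7} + 4 V$)
$\left(-31992 + d{\left(218 \right)}\right) \left(-37927 + B{\left(-34 \right)}\right) = \left(-31992 + \left(\frac{232}{7} + 4 \cdot 218\right)\right) \left(-37927 + 207\right) = \left(-31992 + \left(\frac{232}{7} + 872\right)\right) \left(-37720\right) = \left(-31992 + \frac{6336}{7}\right) \left(-37720\right) = \left(- \frac{217608}{7}\right) \left(-37720\right) = \frac{8208173760}{7}$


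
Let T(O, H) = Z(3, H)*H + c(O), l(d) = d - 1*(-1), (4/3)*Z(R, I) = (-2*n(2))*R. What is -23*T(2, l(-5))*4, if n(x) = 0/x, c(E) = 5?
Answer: -460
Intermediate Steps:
n(x) = 0
Z(R, I) = 0 (Z(R, I) = 3*((-2*0)*R)/4 = 3*(0*R)/4 = (¾)*0 = 0)
l(d) = 1 + d (l(d) = d + 1 = 1 + d)
T(O, H) = 5 (T(O, H) = 0*H + 5 = 0 + 5 = 5)
-23*T(2, l(-5))*4 = -23*5*4 = -115*4 = -460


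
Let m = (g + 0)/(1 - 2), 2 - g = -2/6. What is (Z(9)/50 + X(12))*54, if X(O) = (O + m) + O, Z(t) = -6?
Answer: 29088/25 ≈ 1163.5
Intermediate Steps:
g = 7/3 (g = 2 - (-2)/6 = 2 - 1*(-1/3) = 2 + 1/3 = 7/3 ≈ 2.3333)
m = -7/3 (m = (7/3 + 0)/(1 - 2) = (7/3)/(-1) = (7/3)*(-1) = -7/3 ≈ -2.3333)
X(O) = -7/3 + 2*O (X(O) = (O - 7/3) + O = (-7/3 + O) + O = -7/3 + 2*O)
(Z(9)/50 + X(12))*54 = (-6/50 + (-7/3 + 2*12))*54 = (-6*1/50 + (-7/3 + 24))*54 = (-3/25 + 65/3)*54 = (1616/75)*54 = 29088/25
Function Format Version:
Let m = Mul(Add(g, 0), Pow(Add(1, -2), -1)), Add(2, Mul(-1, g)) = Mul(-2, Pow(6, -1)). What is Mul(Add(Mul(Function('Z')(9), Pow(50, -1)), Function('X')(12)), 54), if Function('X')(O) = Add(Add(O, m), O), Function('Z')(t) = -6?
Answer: Rational(29088, 25) ≈ 1163.5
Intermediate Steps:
g = Rational(7, 3) (g = Add(2, Mul(-1, Mul(-2, Pow(6, -1)))) = Add(2, Mul(-1, Mul(-2, Rational(1, 6)))) = Add(2, Mul(-1, Rational(-1, 3))) = Add(2, Rational(1, 3)) = Rational(7, 3) ≈ 2.3333)
m = Rational(-7, 3) (m = Mul(Add(Rational(7, 3), 0), Pow(Add(1, -2), -1)) = Mul(Rational(7, 3), Pow(-1, -1)) = Mul(Rational(7, 3), -1) = Rational(-7, 3) ≈ -2.3333)
Function('X')(O) = Add(Rational(-7, 3), Mul(2, O)) (Function('X')(O) = Add(Add(O, Rational(-7, 3)), O) = Add(Add(Rational(-7, 3), O), O) = Add(Rational(-7, 3), Mul(2, O)))
Mul(Add(Mul(Function('Z')(9), Pow(50, -1)), Function('X')(12)), 54) = Mul(Add(Mul(-6, Pow(50, -1)), Add(Rational(-7, 3), Mul(2, 12))), 54) = Mul(Add(Mul(-6, Rational(1, 50)), Add(Rational(-7, 3), 24)), 54) = Mul(Add(Rational(-3, 25), Rational(65, 3)), 54) = Mul(Rational(1616, 75), 54) = Rational(29088, 25)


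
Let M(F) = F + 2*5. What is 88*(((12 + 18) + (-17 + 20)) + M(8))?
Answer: 4488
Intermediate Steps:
M(F) = 10 + F (M(F) = F + 10 = 10 + F)
88*(((12 + 18) + (-17 + 20)) + M(8)) = 88*(((12 + 18) + (-17 + 20)) + (10 + 8)) = 88*((30 + 3) + 18) = 88*(33 + 18) = 88*51 = 4488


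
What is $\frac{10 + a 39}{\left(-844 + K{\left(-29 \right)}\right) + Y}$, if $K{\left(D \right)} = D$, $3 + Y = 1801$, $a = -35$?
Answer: $- \frac{271}{185} \approx -1.4649$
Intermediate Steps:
$Y = 1798$ ($Y = -3 + 1801 = 1798$)
$\frac{10 + a 39}{\left(-844 + K{\left(-29 \right)}\right) + Y} = \frac{10 - 1365}{\left(-844 - 29\right) + 1798} = \frac{10 - 1365}{-873 + 1798} = - \frac{1355}{925} = \left(-1355\right) \frac{1}{925} = - \frac{271}{185}$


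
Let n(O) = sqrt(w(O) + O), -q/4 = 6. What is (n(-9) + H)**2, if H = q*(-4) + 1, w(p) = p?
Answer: 9391 + 582*I*sqrt(2) ≈ 9391.0 + 823.07*I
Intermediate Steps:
q = -24 (q = -4*6 = -24)
H = 97 (H = -24*(-4) + 1 = 96 + 1 = 97)
n(O) = sqrt(2)*sqrt(O) (n(O) = sqrt(O + O) = sqrt(2*O) = sqrt(2)*sqrt(O))
(n(-9) + H)**2 = (sqrt(2)*sqrt(-9) + 97)**2 = (sqrt(2)*(3*I) + 97)**2 = (3*I*sqrt(2) + 97)**2 = (97 + 3*I*sqrt(2))**2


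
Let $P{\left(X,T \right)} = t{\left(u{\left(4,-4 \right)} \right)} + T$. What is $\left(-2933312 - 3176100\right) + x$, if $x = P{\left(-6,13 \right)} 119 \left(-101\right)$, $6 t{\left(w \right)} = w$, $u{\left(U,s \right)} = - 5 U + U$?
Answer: $- \frac{18700825}{3} \approx -6.2336 \cdot 10^{6}$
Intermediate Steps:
$u{\left(U,s \right)} = - 4 U$
$t{\left(w \right)} = \frac{w}{6}$
$P{\left(X,T \right)} = - \frac{8}{3} + T$ ($P{\left(X,T \right)} = \frac{\left(-4\right) 4}{6} + T = \frac{1}{6} \left(-16\right) + T = - \frac{8}{3} + T$)
$x = - \frac{372589}{3}$ ($x = \left(- \frac{8}{3} + 13\right) 119 \left(-101\right) = \frac{31}{3} \cdot 119 \left(-101\right) = \frac{3689}{3} \left(-101\right) = - \frac{372589}{3} \approx -1.242 \cdot 10^{5}$)
$\left(-2933312 - 3176100\right) + x = \left(-2933312 - 3176100\right) - \frac{372589}{3} = -6109412 - \frac{372589}{3} = - \frac{18700825}{3}$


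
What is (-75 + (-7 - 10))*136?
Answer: -12512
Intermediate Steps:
(-75 + (-7 - 10))*136 = (-75 - 17)*136 = -92*136 = -12512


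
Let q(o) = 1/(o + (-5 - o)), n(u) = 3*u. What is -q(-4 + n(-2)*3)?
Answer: ⅕ ≈ 0.20000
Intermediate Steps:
q(o) = -⅕ (q(o) = 1/(-5) = -⅕)
-q(-4 + n(-2)*3) = -1*(-⅕) = ⅕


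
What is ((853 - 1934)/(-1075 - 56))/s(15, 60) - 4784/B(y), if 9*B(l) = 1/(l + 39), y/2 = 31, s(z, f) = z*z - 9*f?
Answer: -1549273930921/356265 ≈ -4.3487e+6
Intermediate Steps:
s(z, f) = z² - 9*f
y = 62 (y = 2*31 = 62)
B(l) = 1/(9*(39 + l)) (B(l) = 1/(9*(l + 39)) = 1/(9*(39 + l)))
((853 - 1934)/(-1075 - 56))/s(15, 60) - 4784/B(y) = ((853 - 1934)/(-1075 - 56))/(15² - 9*60) - 4784/(1/(9*(39 + 62))) = (-1081/(-1131))/(225 - 540) - 4784/((⅑)/101) = -1081*(-1/1131)/(-315) - 4784/((⅑)*(1/101)) = (1081/1131)*(-1/315) - 4784/1/909 = -1081/356265 - 4784*909 = -1081/356265 - 4348656 = -1549273930921/356265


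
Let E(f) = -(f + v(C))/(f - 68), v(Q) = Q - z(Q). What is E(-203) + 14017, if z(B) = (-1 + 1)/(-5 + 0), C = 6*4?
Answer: 3798428/271 ≈ 14016.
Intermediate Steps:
C = 24
z(B) = 0 (z(B) = 0/(-5) = 0*(-1/5) = 0)
v(Q) = Q (v(Q) = Q - 1*0 = Q + 0 = Q)
E(f) = -(24 + f)/(-68 + f) (E(f) = -(f + 24)/(f - 68) = -(24 + f)/(-68 + f))
E(-203) + 14017 = (-24 - 1*(-203))/(-68 - 203) + 14017 = (-24 + 203)/(-271) + 14017 = -1/271*179 + 14017 = -179/271 + 14017 = 3798428/271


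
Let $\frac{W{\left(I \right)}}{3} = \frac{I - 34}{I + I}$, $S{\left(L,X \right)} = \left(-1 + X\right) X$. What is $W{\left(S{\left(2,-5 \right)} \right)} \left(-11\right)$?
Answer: $\frac{11}{5} \approx 2.2$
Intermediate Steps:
$S{\left(L,X \right)} = X \left(-1 + X\right)$
$W{\left(I \right)} = \frac{3 \left(-34 + I\right)}{2 I}$ ($W{\left(I \right)} = 3 \frac{I - 34}{I + I} = 3 \frac{-34 + I}{2 I} = \frac{3 \left(-34 + I\right)}{2 I}$)
$W{\left(S{\left(2,-5 \right)} \right)} \left(-11\right) = \left(\frac{3}{2} - \frac{51}{\left(-5\right) \left(-1 - 5\right)}\right) \left(-11\right) = \left(\frac{3}{2} - \frac{51}{\left(-5\right) \left(-6\right)}\right) \left(-11\right) = \left(\frac{3}{2} - \frac{51}{30}\right) \left(-11\right) = \left(\frac{3}{2} - \frac{17}{10}\right) \left(-11\right) = \left(- \frac{1}{5}\right) \left(-11\right) = \frac{11}{5}$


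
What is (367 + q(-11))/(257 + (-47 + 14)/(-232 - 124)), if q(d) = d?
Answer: 126736/91525 ≈ 1.3847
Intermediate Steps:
(367 + q(-11))/(257 + (-47 + 14)/(-232 - 124)) = (367 - 11)/(257 + (-47 + 14)/(-232 - 124)) = 356/(257 - 33/(-356)) = 356/(257 - 33*(-1/356)) = 356/(257 + 33/356) = 356/(91525/356) = 356*(356/91525) = 126736/91525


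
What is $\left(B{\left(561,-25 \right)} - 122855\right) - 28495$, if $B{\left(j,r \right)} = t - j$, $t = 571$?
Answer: $-151340$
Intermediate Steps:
$B{\left(j,r \right)} = 571 - j$
$\left(B{\left(561,-25 \right)} - 122855\right) - 28495 = \left(\left(571 - 561\right) - 122855\right) - 28495 = \left(10 - 122855\right) - 28495 = -122845 - 28495 = -151340$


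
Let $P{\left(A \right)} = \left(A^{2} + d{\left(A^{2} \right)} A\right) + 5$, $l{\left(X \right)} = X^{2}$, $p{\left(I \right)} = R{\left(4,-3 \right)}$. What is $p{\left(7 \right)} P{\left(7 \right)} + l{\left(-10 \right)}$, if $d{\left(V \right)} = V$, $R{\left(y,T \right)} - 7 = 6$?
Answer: $5261$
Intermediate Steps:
$R{\left(y,T \right)} = 13$ ($R{\left(y,T \right)} = 7 + 6 = 13$)
$p{\left(I \right)} = 13$
$P{\left(A \right)} = 5 + A^{2} + A^{3}$ ($P{\left(A \right)} = \left(A^{2} + A^{2} A\right) + 5 = \left(A^{2} + A^{3}\right) + 5 = 5 + A^{2} + A^{3}$)
$p{\left(7 \right)} P{\left(7 \right)} + l{\left(-10 \right)} = 13 \left(5 + 7^{2} + 7^{3}\right) + \left(-10\right)^{2} = 13 \left(5 + 49 + 343\right) + 100 = 13 \cdot 397 + 100 = 5161 + 100 = 5261$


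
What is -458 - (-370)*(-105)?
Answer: -39308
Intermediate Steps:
-458 - (-370)*(-105) = -458 - 370*105 = -458 - 38850 = -39308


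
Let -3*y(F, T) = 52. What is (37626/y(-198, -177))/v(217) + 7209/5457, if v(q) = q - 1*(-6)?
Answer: -88729947/10546562 ≈ -8.4132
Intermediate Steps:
y(F, T) = -52/3 (y(F, T) = -⅓*52 = -52/3)
v(q) = 6 + q (v(q) = q + 6 = 6 + q)
(37626/y(-198, -177))/v(217) + 7209/5457 = (37626/(-52/3))/(6 + 217) + 7209/5457 = (37626*(-3/52))/223 + 7209*(1/5457) = -56439/26*1/223 + 2403/1819 = -56439/5798 + 2403/1819 = -88729947/10546562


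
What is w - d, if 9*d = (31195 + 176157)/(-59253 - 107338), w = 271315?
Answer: 406787941837/1499319 ≈ 2.7132e+5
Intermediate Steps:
d = -207352/1499319 (d = ((31195 + 176157)/(-59253 - 107338))/9 = (207352/(-166591))/9 = (207352*(-1/166591))/9 = (⅑)*(-207352/166591) = -207352/1499319 ≈ -0.13830)
w - d = 271315 - 1*(-207352/1499319) = 271315 + 207352/1499319 = 406787941837/1499319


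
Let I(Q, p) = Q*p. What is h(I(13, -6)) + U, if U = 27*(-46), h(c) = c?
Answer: -1320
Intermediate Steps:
U = -1242
h(I(13, -6)) + U = 13*(-6) - 1242 = -78 - 1242 = -1320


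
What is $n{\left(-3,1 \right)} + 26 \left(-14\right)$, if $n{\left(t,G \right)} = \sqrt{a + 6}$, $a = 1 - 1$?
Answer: $-364 + \sqrt{6} \approx -361.55$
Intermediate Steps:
$a = 0$ ($a = 1 - 1 = 0$)
$n{\left(t,G \right)} = \sqrt{6}$ ($n{\left(t,G \right)} = \sqrt{0 + 6} = \sqrt{6}$)
$n{\left(-3,1 \right)} + 26 \left(-14\right) = \sqrt{6} + 26 \left(-14\right) = \sqrt{6} - 364 = -364 + \sqrt{6}$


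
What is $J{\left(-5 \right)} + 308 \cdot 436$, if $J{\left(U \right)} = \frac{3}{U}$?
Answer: $\frac{671437}{5} \approx 1.3429 \cdot 10^{5}$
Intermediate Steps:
$J{\left(-5 \right)} + 308 \cdot 436 = \frac{3}{-5} + 308 \cdot 436 = 3 \left(- \frac{1}{5}\right) + 134288 = - \frac{3}{5} + 134288 = \frac{671437}{5}$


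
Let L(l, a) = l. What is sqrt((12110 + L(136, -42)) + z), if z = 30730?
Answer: 4*sqrt(2686) ≈ 207.31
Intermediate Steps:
sqrt((12110 + L(136, -42)) + z) = sqrt((12110 + 136) + 30730) = sqrt(12246 + 30730) = sqrt(42976) = 4*sqrt(2686)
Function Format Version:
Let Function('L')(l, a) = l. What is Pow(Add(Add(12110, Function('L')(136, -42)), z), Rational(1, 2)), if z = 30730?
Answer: Mul(4, Pow(2686, Rational(1, 2))) ≈ 207.31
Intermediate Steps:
Pow(Add(Add(12110, Function('L')(136, -42)), z), Rational(1, 2)) = Pow(Add(Add(12110, 136), 30730), Rational(1, 2)) = Pow(Add(12246, 30730), Rational(1, 2)) = Pow(42976, Rational(1, 2)) = Mul(4, Pow(2686, Rational(1, 2)))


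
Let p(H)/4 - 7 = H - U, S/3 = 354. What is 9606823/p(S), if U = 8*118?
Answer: 9606823/500 ≈ 19214.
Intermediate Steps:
U = 944
S = 1062 (S = 3*354 = 1062)
p(H) = -3748 + 4*H (p(H) = 28 + 4*(H - 1*944) = 28 + 4*(H - 944) = 28 + 4*(-944 + H) = 28 + (-3776 + 4*H) = -3748 + 4*H)
9606823/p(S) = 9606823/(-3748 + 4*1062) = 9606823/(-3748 + 4248) = 9606823/500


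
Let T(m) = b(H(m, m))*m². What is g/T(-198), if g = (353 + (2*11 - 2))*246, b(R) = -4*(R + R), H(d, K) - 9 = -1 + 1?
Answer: -15293/470448 ≈ -0.032507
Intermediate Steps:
H(d, K) = 9 (H(d, K) = 9 + (-1 + 1) = 9 + 0 = 9)
b(R) = -8*R
T(m) = -72*m² (T(m) = (-8*9)*m² = -72*m²)
g = 91758 (g = (353 + (22 - 2))*246 = (353 + 20)*246 = 373*246 = 91758)
g/T(-198) = 91758/((-72*(-198)²)) = 91758/((-72*39204)) = 91758/(-2822688) = 91758*(-1/2822688) = -15293/470448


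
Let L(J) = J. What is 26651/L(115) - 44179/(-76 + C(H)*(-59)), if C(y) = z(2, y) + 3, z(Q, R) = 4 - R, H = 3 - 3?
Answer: 18112924/56235 ≈ 322.09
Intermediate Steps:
H = 0
C(y) = 7 - y (C(y) = (4 - y) + 3 = 7 - y)
26651/L(115) - 44179/(-76 + C(H)*(-59)) = 26651/115 - 44179/(-76 + (7 - 1*0)*(-59)) = 26651*(1/115) - 44179/(-76 + (7 + 0)*(-59)) = 26651/115 - 44179/(-76 + 7*(-59)) = 26651/115 - 44179/(-76 - 413) = 26651/115 - 44179/(-489) = 26651/115 - 44179*(-1/489) = 26651/115 + 44179/489 = 18112924/56235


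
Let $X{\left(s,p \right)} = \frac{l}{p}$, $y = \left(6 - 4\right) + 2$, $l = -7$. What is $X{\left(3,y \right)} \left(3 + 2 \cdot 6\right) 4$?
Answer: $-105$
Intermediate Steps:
$y = 4$ ($y = 2 + 2 = 4$)
$X{\left(s,p \right)} = - \frac{7}{p}$
$X{\left(3,y \right)} \left(3 + 2 \cdot 6\right) 4 = - \frac{7}{4} \left(3 + 2 \cdot 6\right) 4 = \left(-7\right) \frac{1}{4} \left(3 + 12\right) 4 = \left(- \frac{7}{4}\right) 15 \cdot 4 = \left(- \frac{105}{4}\right) 4 = -105$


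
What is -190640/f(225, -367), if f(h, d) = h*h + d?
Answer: -95320/25129 ≈ -3.7932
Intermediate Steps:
f(h, d) = d + h² (f(h, d) = h² + d = d + h²)
-190640/f(225, -367) = -190640/(-367 + 225²) = -190640/(-367 + 50625) = -190640/50258 = -1*95320/25129 = -95320/25129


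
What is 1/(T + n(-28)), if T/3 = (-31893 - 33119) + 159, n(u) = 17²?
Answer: -1/194270 ≈ -5.1475e-6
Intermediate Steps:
n(u) = 289
T = -194559 (T = 3*((-31893 - 33119) + 159) = 3*(-65012 + 159) = 3*(-64853) = -194559)
1/(T + n(-28)) = 1/(-194559 + 289) = 1/(-194270) = -1/194270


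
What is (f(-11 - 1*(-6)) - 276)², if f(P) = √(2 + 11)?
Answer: (276 - √13)² ≈ 74199.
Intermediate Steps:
f(P) = √13
(f(-11 - 1*(-6)) - 276)² = (√13 - 276)² = (-276 + √13)²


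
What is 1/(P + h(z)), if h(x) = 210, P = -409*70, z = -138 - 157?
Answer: -1/28420 ≈ -3.5186e-5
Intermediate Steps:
z = -295
P = -28630
1/(P + h(z)) = 1/(-28630 + 210) = 1/(-28420) = -1/28420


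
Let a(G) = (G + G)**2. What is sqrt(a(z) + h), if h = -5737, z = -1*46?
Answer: 3*sqrt(303) ≈ 52.221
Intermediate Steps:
z = -46
a(G) = 4*G**2 (a(G) = (2*G)**2 = 4*G**2)
sqrt(a(z) + h) = sqrt(4*(-46)**2 - 5737) = sqrt(4*2116 - 5737) = sqrt(8464 - 5737) = sqrt(2727) = 3*sqrt(303)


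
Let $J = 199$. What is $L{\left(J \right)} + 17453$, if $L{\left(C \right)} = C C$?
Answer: $57054$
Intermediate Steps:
$L{\left(C \right)} = C^{2}$
$L{\left(J \right)} + 17453 = 199^{2} + 17453 = 39601 + 17453 = 57054$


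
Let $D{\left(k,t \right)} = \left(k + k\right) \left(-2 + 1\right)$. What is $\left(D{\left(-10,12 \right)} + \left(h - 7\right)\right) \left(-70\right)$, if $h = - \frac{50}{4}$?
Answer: $-35$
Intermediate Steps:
$h = - \frac{25}{2}$ ($h = \left(-50\right) \frac{1}{4} = - \frac{25}{2} \approx -12.5$)
$D{\left(k,t \right)} = - 2 k$ ($D{\left(k,t \right)} = 2 k \left(-1\right) = - 2 k$)
$\left(D{\left(-10,12 \right)} + \left(h - 7\right)\right) \left(-70\right) = \left(\left(-2\right) \left(-10\right) - \frac{39}{2}\right) \left(-70\right) = \left(20 - \frac{39}{2}\right) \left(-70\right) = \frac{1}{2} \left(-70\right) = -35$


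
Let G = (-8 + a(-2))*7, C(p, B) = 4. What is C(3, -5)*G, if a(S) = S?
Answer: -280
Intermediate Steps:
G = -70 (G = (-8 - 2)*7 = -10*7 = -70)
C(3, -5)*G = 4*(-70) = -280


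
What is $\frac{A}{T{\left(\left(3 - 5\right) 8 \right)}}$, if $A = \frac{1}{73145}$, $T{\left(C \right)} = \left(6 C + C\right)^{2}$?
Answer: $\frac{1}{917530880} \approx 1.0899 \cdot 10^{-9}$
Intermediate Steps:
$T{\left(C \right)} = 49 C^{2}$ ($T{\left(C \right)} = \left(7 C\right)^{2} = 49 C^{2}$)
$A = \frac{1}{73145} \approx 1.3671 \cdot 10^{-5}$
$\frac{A}{T{\left(\left(3 - 5\right) 8 \right)}} = \frac{1}{73145 \cdot 49 \left(\left(3 - 5\right) 8\right)^{2}} = \frac{1}{73145 \cdot 49 \left(\left(-2\right) 8\right)^{2}} = \frac{1}{73145 \cdot 49 \left(-16\right)^{2}} = \frac{1}{73145 \cdot 49 \cdot 256} = \frac{1}{73145 \cdot 12544} = \frac{1}{73145} \cdot \frac{1}{12544} = \frac{1}{917530880}$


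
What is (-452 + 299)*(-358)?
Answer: 54774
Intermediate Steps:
(-452 + 299)*(-358) = -153*(-358) = 54774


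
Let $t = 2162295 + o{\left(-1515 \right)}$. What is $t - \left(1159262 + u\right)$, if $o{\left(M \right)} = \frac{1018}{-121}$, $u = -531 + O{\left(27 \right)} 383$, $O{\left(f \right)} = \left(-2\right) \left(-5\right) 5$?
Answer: $\frac{119113076}{121} \approx 9.8441 \cdot 10^{5}$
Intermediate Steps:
$O{\left(f \right)} = 50$ ($O{\left(f \right)} = 10 \cdot 5 = 50$)
$u = 18619$ ($u = -531 + 50 \cdot 383 = -531 + 19150 = 18619$)
$o{\left(M \right)} = - \frac{1018}{121}$ ($o{\left(M \right)} = 1018 \left(- \frac{1}{121}\right) = - \frac{1018}{121}$)
$t = \frac{261636677}{121}$ ($t = 2162295 - \frac{1018}{121} = \frac{261636677}{121} \approx 2.1623 \cdot 10^{6}$)
$t - \left(1159262 + u\right) = \frac{261636677}{121} - \left(1159262 + 18619\right) = \frac{261636677}{121} - 1177881 = \frac{119113076}{121}$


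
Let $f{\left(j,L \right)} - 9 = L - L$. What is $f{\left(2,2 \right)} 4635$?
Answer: $41715$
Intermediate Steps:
$f{\left(j,L \right)} = 9$ ($f{\left(j,L \right)} = 9 + \left(L - L\right) = 9 + 0 = 9$)
$f{\left(2,2 \right)} 4635 = 9 \cdot 4635 = 41715$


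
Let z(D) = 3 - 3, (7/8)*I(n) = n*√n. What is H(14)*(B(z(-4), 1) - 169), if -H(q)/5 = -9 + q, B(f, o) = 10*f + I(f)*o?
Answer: 4225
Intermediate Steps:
I(n) = 8*n^(3/2)/7 (I(n) = 8*(n*√n)/7 = 8*n^(3/2)/7)
z(D) = 0
B(f, o) = 10*f + 8*o*f^(3/2)/7 (B(f, o) = 10*f + (8*f^(3/2)/7)*o = 10*f + 8*o*f^(3/2)/7)
H(q) = 45 - 5*q (H(q) = -5*(-9 + q) = 45 - 5*q)
H(14)*(B(z(-4), 1) - 169) = (45 - 5*14)*((10*0 + (8/7)*1*0^(3/2)) - 169) = (45 - 70)*((0 + (8/7)*1*0) - 169) = -25*((0 + 0) - 169) = -25*(0 - 169) = -25*(-169) = 4225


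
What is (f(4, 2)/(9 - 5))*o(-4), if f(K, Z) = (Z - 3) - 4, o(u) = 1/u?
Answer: 5/16 ≈ 0.31250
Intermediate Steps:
f(K, Z) = -7 + Z (f(K, Z) = (-3 + Z) - 4 = -7 + Z)
(f(4, 2)/(9 - 5))*o(-4) = ((-7 + 2)/(9 - 5))/(-4) = -5/4*(-1/4) = 5/16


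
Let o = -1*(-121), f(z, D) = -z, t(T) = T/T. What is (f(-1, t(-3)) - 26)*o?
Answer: -3025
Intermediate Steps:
t(T) = 1
o = 121
(f(-1, t(-3)) - 26)*o = (-1*(-1) - 26)*121 = (1 - 26)*121 = -25*121 = -3025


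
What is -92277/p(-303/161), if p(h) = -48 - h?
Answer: 1650733/825 ≈ 2000.9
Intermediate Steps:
-92277/p(-303/161) = -92277/(-48 - (-303)/161) = -92277/(-48 - 1*(-303/161)) = -92277/(-48 + 303/161) = -92277/(-7425/161) = -92277*(-161/7425) = 1650733/825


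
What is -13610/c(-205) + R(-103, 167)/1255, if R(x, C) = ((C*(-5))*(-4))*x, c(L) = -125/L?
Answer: -28356122/1255 ≈ -22595.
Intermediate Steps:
R(x, C) = 20*C*x (R(x, C) = (-5*C*(-4))*x = (20*C)*x = 20*C*x)
-13610/c(-205) + R(-103, 167)/1255 = -13610/((-125/(-205))) + (20*167*(-103))/1255 = -13610/((-125*(-1/205))) - 344020*1/1255 = -13610/25/41 - 68804/251 = -13610*41/25 - 68804/251 = -111602/5 - 68804/251 = -28356122/1255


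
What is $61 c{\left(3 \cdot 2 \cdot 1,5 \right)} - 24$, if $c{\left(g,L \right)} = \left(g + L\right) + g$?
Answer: $1013$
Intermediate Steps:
$c{\left(g,L \right)} = L + 2 g$ ($c{\left(g,L \right)} = \left(L + g\right) + g = L + 2 g$)
$61 c{\left(3 \cdot 2 \cdot 1,5 \right)} - 24 = 61 \left(5 + 2 \cdot 3 \cdot 2 \cdot 1\right) - 24 = 61 \left(5 + 2 \cdot 6 \cdot 1\right) - 24 = 61 \left(5 + 2 \cdot 6\right) - 24 = 61 \left(5 + 12\right) - 24 = 61 \cdot 17 - 24 = 1037 - 24 = 1013$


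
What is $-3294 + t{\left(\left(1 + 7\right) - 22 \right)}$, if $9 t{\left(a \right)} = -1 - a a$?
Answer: $- \frac{29843}{9} \approx -3315.9$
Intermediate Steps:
$t{\left(a \right)} = - \frac{1}{9} - \frac{a^{2}}{9}$ ($t{\left(a \right)} = \frac{-1 - a a}{9} = \frac{-1 - a^{2}}{9} = - \frac{1}{9} - \frac{a^{2}}{9}$)
$-3294 + t{\left(\left(1 + 7\right) - 22 \right)} = -3294 - \left(\frac{1}{9} + \frac{\left(\left(1 + 7\right) - 22\right)^{2}}{9}\right) = -3294 - \left(\frac{1}{9} + \frac{\left(8 - 22\right)^{2}}{9}\right) = -3294 - \left(\frac{1}{9} + \frac{\left(-14\right)^{2}}{9}\right) = -3294 - \frac{197}{9} = - \frac{29843}{9}$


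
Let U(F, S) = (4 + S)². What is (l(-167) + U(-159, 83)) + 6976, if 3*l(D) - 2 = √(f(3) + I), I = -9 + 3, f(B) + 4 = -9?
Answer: 43637/3 + I*√19/3 ≈ 14546.0 + 1.453*I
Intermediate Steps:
f(B) = -13 (f(B) = -4 - 9 = -13)
I = -6
l(D) = ⅔ + I*√19/3 (l(D) = ⅔ + √(-13 - 6)/3 = ⅔ + √(-19)/3 = ⅔ + (I*√19)/3 = ⅔ + I*√19/3)
(l(-167) + U(-159, 83)) + 6976 = ((⅔ + I*√19/3) + (4 + 83)²) + 6976 = ((⅔ + I*√19/3) + 87²) + 6976 = ((⅔ + I*√19/3) + 7569) + 6976 = (22709/3 + I*√19/3) + 6976 = 43637/3 + I*√19/3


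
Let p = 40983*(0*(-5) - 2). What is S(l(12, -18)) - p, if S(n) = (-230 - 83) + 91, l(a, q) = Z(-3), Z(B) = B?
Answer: 81744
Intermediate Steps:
l(a, q) = -3
S(n) = -222 (S(n) = -313 + 91 = -222)
p = -81966 (p = 40983*(0 - 2) = 40983*(-2) = -81966)
S(l(12, -18)) - p = -222 - 1*(-81966) = -222 + 81966 = 81744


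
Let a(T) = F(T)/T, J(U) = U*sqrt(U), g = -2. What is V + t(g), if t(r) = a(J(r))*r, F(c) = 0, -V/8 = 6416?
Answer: -51328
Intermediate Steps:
V = -51328 (V = -8*6416 = -51328)
J(U) = U**(3/2)
a(T) = 0 (a(T) = 0/T = 0)
t(r) = 0 (t(r) = 0*r = 0)
V + t(g) = -51328 + 0 = -51328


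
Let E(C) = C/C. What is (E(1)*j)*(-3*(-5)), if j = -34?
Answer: -510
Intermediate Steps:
E(C) = 1
(E(1)*j)*(-3*(-5)) = (1*(-34))*(-3*(-5)) = -34*15 = -510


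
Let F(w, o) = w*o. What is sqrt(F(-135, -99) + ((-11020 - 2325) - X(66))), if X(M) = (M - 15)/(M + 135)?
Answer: 21*sqrt(201)/67 ≈ 4.4437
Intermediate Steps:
X(M) = (-15 + M)/(135 + M)
F(w, o) = o*w
sqrt(F(-135, -99) + ((-11020 - 2325) - X(66))) = sqrt(-99*(-135) + ((-11020 - 2325) - (-15 + 66)/(135 + 66))) = sqrt(13365 + (-13345 - 51/201)) = sqrt(13365 + (-13345 - 1*17/67)) = sqrt(13365 + (-13345 - 17/67)) = sqrt(13365 - 894132/67) = sqrt(1323/67) = 21*sqrt(201)/67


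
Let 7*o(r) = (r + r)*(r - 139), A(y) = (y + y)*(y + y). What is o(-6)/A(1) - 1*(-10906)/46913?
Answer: 20483497/328391 ≈ 62.375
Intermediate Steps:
A(y) = 4*y**2 (A(y) = (2*y)*(2*y) = 4*y**2)
o(r) = 2*r*(-139 + r)/7 (o(r) = ((r + r)*(r - 139))/7 = ((2*r)*(-139 + r))/7 = (2*r*(-139 + r))/7 = 2*r*(-139 + r)/7)
o(-6)/A(1) - 1*(-10906)/46913 = ((2/7)*(-6)*(-139 - 6))/((4*1**2)) - 1*(-10906)/46913 = ((2/7)*(-6)*(-145))/((4*1)) + 10906*(1/46913) = (1740/7)/4 + 10906/46913 = (1740/7)*(1/4) + 10906/46913 = 435/7 + 10906/46913 = 20483497/328391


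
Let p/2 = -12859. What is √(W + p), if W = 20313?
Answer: I*√5405 ≈ 73.519*I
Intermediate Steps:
p = -25718 (p = 2*(-12859) = -25718)
√(W + p) = √(20313 - 25718) = √(-5405) = I*√5405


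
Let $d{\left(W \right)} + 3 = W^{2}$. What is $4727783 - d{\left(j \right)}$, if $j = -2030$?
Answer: $606886$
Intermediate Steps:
$d{\left(W \right)} = -3 + W^{2}$
$4727783 - d{\left(j \right)} = 4727783 - \left(-3 + \left(-2030\right)^{2}\right) = 4727783 - \left(-3 + 4120900\right) = 4727783 - 4120897 = 606886$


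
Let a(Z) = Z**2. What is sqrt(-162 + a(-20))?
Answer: sqrt(238) ≈ 15.427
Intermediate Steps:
sqrt(-162 + a(-20)) = sqrt(-162 + (-20)**2) = sqrt(-162 + 400) = sqrt(238)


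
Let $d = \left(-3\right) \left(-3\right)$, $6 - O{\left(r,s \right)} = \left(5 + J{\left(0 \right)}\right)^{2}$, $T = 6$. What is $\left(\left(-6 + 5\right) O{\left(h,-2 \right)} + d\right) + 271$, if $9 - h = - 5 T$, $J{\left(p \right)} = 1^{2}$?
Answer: $310$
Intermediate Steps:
$J{\left(p \right)} = 1$
$h = 39$ ($h = 9 - \left(-5\right) 6 = 9 - -30 = 9 + 30 = 39$)
$O{\left(r,s \right)} = -30$ ($O{\left(r,s \right)} = 6 - \left(5 + 1\right)^{2} = 6 - 6^{2} = 6 - 36 = -30$)
$d = 9$
$\left(\left(-6 + 5\right) O{\left(h,-2 \right)} + d\right) + 271 = \left(\left(-6 + 5\right) \left(-30\right) + 9\right) + 271 = \left(\left(-1\right) \left(-30\right) + 9\right) + 271 = \left(30 + 9\right) + 271 = 39 + 271 = 310$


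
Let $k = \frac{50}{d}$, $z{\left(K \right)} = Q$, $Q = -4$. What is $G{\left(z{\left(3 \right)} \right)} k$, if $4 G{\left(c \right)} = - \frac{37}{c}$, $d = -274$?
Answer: $- \frac{925}{2192} \approx -0.42199$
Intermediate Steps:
$z{\left(K \right)} = -4$
$G{\left(c \right)} = - \frac{37}{4 c}$ ($G{\left(c \right)} = \frac{\left(-37\right) \frac{1}{c}}{4} = - \frac{37}{4 c}$)
$k = - \frac{25}{137}$ ($k = \frac{50}{-274} = 50 \left(- \frac{1}{274}\right) = - \frac{25}{137} \approx -0.18248$)
$G{\left(z{\left(3 \right)} \right)} k = - \frac{37}{4 \left(-4\right)} \left(- \frac{25}{137}\right) = \left(- \frac{37}{4}\right) \left(- \frac{1}{4}\right) \left(- \frac{25}{137}\right) = \frac{37}{16} \left(- \frac{25}{137}\right) = - \frac{925}{2192}$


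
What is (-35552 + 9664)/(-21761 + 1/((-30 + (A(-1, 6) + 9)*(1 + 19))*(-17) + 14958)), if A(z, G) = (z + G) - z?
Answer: 268406784/225618047 ≈ 1.1897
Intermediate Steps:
A(z, G) = G (A(z, G) = (G + z) - z = G)
(-35552 + 9664)/(-21761 + 1/((-30 + (A(-1, 6) + 9)*(1 + 19))*(-17) + 14958)) = (-35552 + 9664)/(-21761 + 1/((-30 + (6 + 9)*(1 + 19))*(-17) + 14958)) = -25888/(-21761 + 1/((-30 + 15*20)*(-17) + 14958)) = -25888/(-21761 + 1/((-30 + 300)*(-17) + 14958)) = -25888/(-21761 + 1/(270*(-17) + 14958)) = -25888/(-21761 + 1/(-4590 + 14958)) = -25888/(-21761 + 1/10368) = -25888/(-225618047/10368) = -25888*(-10368/225618047) = 268406784/225618047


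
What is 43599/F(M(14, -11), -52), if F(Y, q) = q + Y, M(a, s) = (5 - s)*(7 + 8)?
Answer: 43599/188 ≈ 231.91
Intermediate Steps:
M(a, s) = 75 - 15*s (M(a, s) = (5 - s)*15 = 75 - 15*s)
F(Y, q) = Y + q
43599/F(M(14, -11), -52) = 43599/((75 - 15*(-11)) - 52) = 43599/((75 + 165) - 52) = 43599/(240 - 52) = 43599/188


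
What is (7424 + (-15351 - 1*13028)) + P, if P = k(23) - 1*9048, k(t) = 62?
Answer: -29941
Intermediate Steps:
P = -8986 (P = 62 - 1*9048 = 62 - 9048 = -8986)
(7424 + (-15351 - 1*13028)) + P = (7424 + (-15351 - 1*13028)) - 8986 = (7424 + (-15351 - 13028)) - 8986 = (7424 - 28379) - 8986 = -20955 - 8986 = -29941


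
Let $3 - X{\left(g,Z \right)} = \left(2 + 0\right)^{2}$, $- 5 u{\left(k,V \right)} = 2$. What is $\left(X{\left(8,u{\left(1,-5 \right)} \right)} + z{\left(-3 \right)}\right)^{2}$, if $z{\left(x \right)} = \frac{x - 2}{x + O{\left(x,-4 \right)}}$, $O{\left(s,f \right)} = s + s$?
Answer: $\frac{16}{81} \approx 0.19753$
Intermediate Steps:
$u{\left(k,V \right)} = - \frac{2}{5}$ ($u{\left(k,V \right)} = \left(- \frac{1}{5}\right) 2 = - \frac{2}{5}$)
$O{\left(s,f \right)} = 2 s$
$X{\left(g,Z \right)} = -1$ ($X{\left(g,Z \right)} = 3 - \left(2 + 0\right)^{2} = 3 - 2^{2} = 3 - 4 = -1$)
$z{\left(x \right)} = \frac{-2 + x}{3 x}$ ($z{\left(x \right)} = \frac{x - 2}{x + 2 x} = \frac{-2 + x}{3 x}$)
$\left(X{\left(8,u{\left(1,-5 \right)} \right)} + z{\left(-3 \right)}\right)^{2} = \left(-1 + \frac{-2 - 3}{3 \left(-3\right)}\right)^{2} = \left(-1 + \frac{1}{3} \left(- \frac{1}{3}\right) \left(-5\right)\right)^{2} = \left(-1 + \frac{5}{9}\right)^{2} = \left(- \frac{4}{9}\right)^{2} = \frac{16}{81}$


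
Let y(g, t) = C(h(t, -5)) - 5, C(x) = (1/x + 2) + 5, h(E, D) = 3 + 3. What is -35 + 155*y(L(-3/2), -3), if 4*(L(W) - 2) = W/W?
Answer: 1805/6 ≈ 300.83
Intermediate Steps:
h(E, D) = 6
L(W) = 9/4 (L(W) = 2 + (W/W)/4 = 2 + (¼)*1 = 2 + ¼ = 9/4)
C(x) = 7 + 1/x (C(x) = (1/x + 2) + 5 = (2 + 1/x) + 5 = 7 + 1/x)
y(g, t) = 13/6 (y(g, t) = (7 + 1/6) - 5 = (7 + ⅙) - 5 = 43/6 - 5 = 13/6)
-35 + 155*y(L(-3/2), -3) = -35 + 155*(13/6) = -35 + 2015/6 = 1805/6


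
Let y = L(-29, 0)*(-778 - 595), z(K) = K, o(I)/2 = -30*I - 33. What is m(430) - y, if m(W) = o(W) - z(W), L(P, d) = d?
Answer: -26296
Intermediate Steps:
o(I) = -66 - 60*I (o(I) = 2*(-30*I - 33) = 2*(-33 - 30*I) = -66 - 60*I)
m(W) = -66 - 61*W (m(W) = (-66 - 60*W) - W = -66 - 61*W)
y = 0 (y = 0*(-778 - 595) = 0*(-1373) = 0)
m(430) - y = (-66 - 61*430) - 1*0 = (-66 - 26230) + 0 = -26296 + 0 = -26296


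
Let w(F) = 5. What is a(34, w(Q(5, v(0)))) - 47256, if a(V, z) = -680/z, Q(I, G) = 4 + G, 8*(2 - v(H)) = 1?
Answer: -47392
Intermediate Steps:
v(H) = 15/8 (v(H) = 2 - ⅛*1 = 2 - ⅛ = 15/8)
a(34, w(Q(5, v(0)))) - 47256 = -680/5 - 47256 = -680*⅕ - 47256 = -136 - 47256 = -47392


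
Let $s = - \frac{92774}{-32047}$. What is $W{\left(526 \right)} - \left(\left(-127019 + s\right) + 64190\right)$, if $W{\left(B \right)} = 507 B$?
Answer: $\frac{10559746243}{32047} \approx 3.2951 \cdot 10^{5}$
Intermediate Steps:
$s = \frac{92774}{32047}$ ($s = \left(-92774\right) \left(- \frac{1}{32047}\right) = \frac{92774}{32047} \approx 2.8949$)
$W{\left(526 \right)} - \left(\left(-127019 + s\right) + 64190\right) = 507 \cdot 526 - \left(\left(-127019 + \frac{92774}{32047}\right) + 64190\right) = 266682 - \left(- \frac{4070485119}{32047} + 64190\right) = 266682 - - \frac{2013388189}{32047} = 266682 + \frac{2013388189}{32047} = \frac{10559746243}{32047}$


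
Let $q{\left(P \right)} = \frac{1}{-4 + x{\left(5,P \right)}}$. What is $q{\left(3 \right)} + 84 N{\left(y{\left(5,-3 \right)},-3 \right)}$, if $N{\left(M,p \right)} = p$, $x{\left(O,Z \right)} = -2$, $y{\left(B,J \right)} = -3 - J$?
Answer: $- \frac{1513}{6} \approx -252.17$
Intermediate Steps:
$q{\left(P \right)} = - \frac{1}{6}$ ($q{\left(P \right)} = \frac{1}{-4 - 2} = \frac{1}{-6} = - \frac{1}{6}$)
$q{\left(3 \right)} + 84 N{\left(y{\left(5,-3 \right)},-3 \right)} = - \frac{1}{6} + 84 \left(-3\right) = - \frac{1}{6} - 252 = - \frac{1513}{6}$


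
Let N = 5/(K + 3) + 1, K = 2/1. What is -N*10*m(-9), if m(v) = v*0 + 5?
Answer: -100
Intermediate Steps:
K = 2 (K = 2*1 = 2)
m(v) = 5 (m(v) = 0 + 5 = 5)
N = 2 (N = 5/(2 + 3) + 1 = 5/5 + 1 = 5*(1/5) + 1 = 1 + 1 = 2)
-N*10*m(-9) = -2*10*5 = -20*5 = -1*100 = -100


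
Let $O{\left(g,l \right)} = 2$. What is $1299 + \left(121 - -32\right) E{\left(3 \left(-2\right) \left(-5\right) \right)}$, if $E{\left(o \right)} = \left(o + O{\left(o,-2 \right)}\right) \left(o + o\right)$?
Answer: $295059$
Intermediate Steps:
$E{\left(o \right)} = 2 o \left(2 + o\right)$ ($E{\left(o \right)} = \left(o + 2\right) \left(o + o\right) = \left(2 + o\right) 2 o = 2 o \left(2 + o\right)$)
$1299 + \left(121 - -32\right) E{\left(3 \left(-2\right) \left(-5\right) \right)} = 1299 + \left(121 - -32\right) 2 \cdot 3 \left(-2\right) \left(-5\right) \left(2 + 3 \left(-2\right) \left(-5\right)\right) = 1299 + \left(121 + 32\right) 2 \left(\left(-6\right) \left(-5\right)\right) \left(2 - -30\right) = 1299 + 153 \cdot 2 \cdot 30 \left(2 + 30\right) = 1299 + 153 \cdot 2 \cdot 30 \cdot 32 = 1299 + 153 \cdot 1920 = 1299 + 293760 = 295059$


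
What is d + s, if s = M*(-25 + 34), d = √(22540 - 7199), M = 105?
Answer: 945 + 23*√29 ≈ 1068.9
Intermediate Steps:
d = 23*√29 (d = √15341 = 23*√29 ≈ 123.86)
s = 945 (s = 105*(-25 + 34) = 105*9 = 945)
d + s = 23*√29 + 945 = 945 + 23*√29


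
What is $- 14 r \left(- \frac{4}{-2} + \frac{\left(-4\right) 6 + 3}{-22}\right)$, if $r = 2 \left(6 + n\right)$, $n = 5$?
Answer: $-910$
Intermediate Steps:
$r = 22$ ($r = 2 \left(6 + 5\right) = 2 \cdot 11 = 22$)
$- 14 r \left(- \frac{4}{-2} + \frac{\left(-4\right) 6 + 3}{-22}\right) = \left(-14\right) 22 \left(- \frac{4}{-2} + \frac{\left(-4\right) 6 + 3}{-22}\right) = - 308 \left(\left(-4\right) \left(- \frac{1}{2}\right) + \left(-24 + 3\right) \left(- \frac{1}{22}\right)\right) = - 308 \left(2 - - \frac{21}{22}\right) = - 308 \left(2 + \frac{21}{22}\right) = \left(-308\right) \frac{65}{22} = -910$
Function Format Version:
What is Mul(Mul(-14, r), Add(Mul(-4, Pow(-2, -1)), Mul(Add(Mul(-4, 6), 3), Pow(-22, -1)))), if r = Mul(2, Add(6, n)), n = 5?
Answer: -910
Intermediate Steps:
r = 22 (r = Mul(2, Add(6, 5)) = Mul(2, 11) = 22)
Mul(Mul(-14, r), Add(Mul(-4, Pow(-2, -1)), Mul(Add(Mul(-4, 6), 3), Pow(-22, -1)))) = Mul(Mul(-14, 22), Add(Mul(-4, Pow(-2, -1)), Mul(Add(Mul(-4, 6), 3), Pow(-22, -1)))) = Mul(-308, Add(Mul(-4, Rational(-1, 2)), Mul(Add(-24, 3), Rational(-1, 22)))) = Mul(-308, Add(2, Mul(-21, Rational(-1, 22)))) = Mul(-308, Add(2, Rational(21, 22))) = Mul(-308, Rational(65, 22)) = -910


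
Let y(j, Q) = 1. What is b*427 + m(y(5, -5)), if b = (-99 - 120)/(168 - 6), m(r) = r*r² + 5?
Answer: -30847/54 ≈ -571.24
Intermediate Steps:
m(r) = 5 + r³ (m(r) = r³ + 5 = 5 + r³)
b = -73/54 (b = -219/162 = -219*1/162 = -73/54 ≈ -1.3519)
b*427 + m(y(5, -5)) = -73/54*427 + (5 + 1³) = -31171/54 + (5 + 1) = -31171/54 + 6 = -30847/54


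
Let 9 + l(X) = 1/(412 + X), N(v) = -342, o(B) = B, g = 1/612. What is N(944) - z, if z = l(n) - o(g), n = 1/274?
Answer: -23006381443/69088068 ≈ -333.00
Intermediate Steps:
g = 1/612 ≈ 0.0016340
n = 1/274 ≈ 0.0036496
l(X) = -9 + 1/(412 + X)
z = -621737813/69088068 (z = (-3707 - 9*1/274)/(412 + 1/274) - 1*1/612 = (-3707 - 9/274)/(112889/274) - 1/612 = (274/112889)*(-1015727/274) - 1/612 = -1015727/112889 - 1/612 = -621737813/69088068 ≈ -8.9992)
N(944) - z = -342 - 1*(-621737813/69088068) = -342 + 621737813/69088068 = -23006381443/69088068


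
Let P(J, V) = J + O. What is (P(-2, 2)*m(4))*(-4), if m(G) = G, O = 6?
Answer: -64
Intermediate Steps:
P(J, V) = 6 + J (P(J, V) = J + 6 = 6 + J)
(P(-2, 2)*m(4))*(-4) = ((6 - 2)*4)*(-4) = (4*4)*(-4) = 16*(-4) = -64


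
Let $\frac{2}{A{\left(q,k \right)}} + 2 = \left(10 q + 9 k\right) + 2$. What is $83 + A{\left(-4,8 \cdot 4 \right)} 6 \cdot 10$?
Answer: $\frac{2588}{31} \approx 83.484$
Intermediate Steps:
$A{\left(q,k \right)} = \frac{2}{9 k + 10 q}$ ($A{\left(q,k \right)} = \frac{2}{-2 + \left(\left(10 q + 9 k\right) + 2\right)} = \frac{2}{-2 + \left(\left(9 k + 10 q\right) + 2\right)} = \frac{2}{-2 + \left(2 + 9 k + 10 q\right)} = \frac{2}{9 k + 10 q}$)
$83 + A{\left(-4,8 \cdot 4 \right)} 6 \cdot 10 = 83 + \frac{2}{9 \cdot 8 \cdot 4 + 10 \left(-4\right)} 6 \cdot 10 = 83 + \frac{2}{9 \cdot 32 - 40} \cdot 60 = 83 + \frac{2}{288 - 40} \cdot 60 = 83 + \frac{2}{248} \cdot 60 = 83 + 2 \cdot \frac{1}{248} \cdot 60 = 83 + \frac{1}{124} \cdot 60 = 83 + \frac{15}{31} = \frac{2588}{31}$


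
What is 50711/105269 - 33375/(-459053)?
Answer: 26792389558/48324050257 ≈ 0.55443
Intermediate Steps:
50711/105269 - 33375/(-459053) = 50711*(1/105269) - 33375*(-1/459053) = 50711/105269 + 33375/459053 = 26792389558/48324050257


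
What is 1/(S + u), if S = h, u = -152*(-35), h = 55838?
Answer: 1/61158 ≈ 1.6351e-5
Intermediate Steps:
u = 5320
S = 55838
1/(S + u) = 1/(55838 + 5320) = 1/61158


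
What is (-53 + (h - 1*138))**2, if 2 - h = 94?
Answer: 80089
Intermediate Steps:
h = -92 (h = 2 - 1*94 = 2 - 94 = -92)
(-53 + (h - 1*138))**2 = (-53 + (-92 - 1*138))**2 = (-53 + (-92 - 138))**2 = (-53 - 230)**2 = (-283)**2 = 80089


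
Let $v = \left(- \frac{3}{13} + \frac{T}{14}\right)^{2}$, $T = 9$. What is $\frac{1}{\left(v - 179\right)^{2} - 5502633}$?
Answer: $- \frac{1097199376}{6002396800564967} \approx -1.8279 \cdot 10^{-7}$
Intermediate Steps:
$v = \frac{5625}{33124}$ ($v = \left(- \frac{3}{13} + \frac{9}{14}\right)^{2} = \left(\frac{75}{182}\right)^{2} = \frac{5625}{33124} \approx 0.16982$)
$\frac{1}{\left(v - 179\right)^{2} - 5502633} = \frac{1}{\left(\frac{5625}{33124} - 179\right)^{2} - 5502633} = \frac{1}{\left(- \frac{5923571}{33124}\right)^{2} - 5502633} = \frac{1}{\frac{35088693392041}{1097199376} - 5502633} = \frac{1}{- \frac{6002396800564967}{1097199376}} = - \frac{1097199376}{6002396800564967}$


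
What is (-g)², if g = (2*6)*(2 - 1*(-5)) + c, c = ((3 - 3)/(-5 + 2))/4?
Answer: 7056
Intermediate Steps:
c = 0 (c = (0/(-3))*(¼) = (0*(-⅓))*(¼) = 0*(¼) = 0)
g = 84 (g = (2*6)*(2 - 1*(-5)) + 0 = 12*(2 + 5) + 0 = 12*7 + 0 = 84 + 0 = 84)
(-g)² = (-1*84)² = (-84)² = 7056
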